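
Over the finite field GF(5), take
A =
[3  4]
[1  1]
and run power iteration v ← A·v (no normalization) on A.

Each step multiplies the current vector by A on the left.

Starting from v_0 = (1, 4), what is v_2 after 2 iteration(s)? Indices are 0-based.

v_0 = (1, 4).
v_1 = A·v_0 = (4, 0).
v_2 = A·v_1 = (2, 4).

v_2 = (2, 4)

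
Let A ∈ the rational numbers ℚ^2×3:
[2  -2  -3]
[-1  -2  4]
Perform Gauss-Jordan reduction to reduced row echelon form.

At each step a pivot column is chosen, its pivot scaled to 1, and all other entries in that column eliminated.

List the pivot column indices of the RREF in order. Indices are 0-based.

[1] R0 /= 2  ⇒  (1, -1, -3/2)
     R1 -= -1·R0  ⇒  (0, -3, 5/2)
[2] R1 /= -3  ⇒  (0, 1, -5/6)
     R0 -= -1·R1  ⇒  (1, 0, -7/3)

pivot columns: 0, 1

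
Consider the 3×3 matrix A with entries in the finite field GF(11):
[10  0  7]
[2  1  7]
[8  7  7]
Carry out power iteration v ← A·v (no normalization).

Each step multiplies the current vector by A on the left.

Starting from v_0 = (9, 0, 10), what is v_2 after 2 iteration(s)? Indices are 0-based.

v_2 = (9, 5, 8)

v_0 = (9, 0, 10).
v_1 = A·v_0 = (6, 0, 10).
v_2 = A·v_1 = (9, 5, 8).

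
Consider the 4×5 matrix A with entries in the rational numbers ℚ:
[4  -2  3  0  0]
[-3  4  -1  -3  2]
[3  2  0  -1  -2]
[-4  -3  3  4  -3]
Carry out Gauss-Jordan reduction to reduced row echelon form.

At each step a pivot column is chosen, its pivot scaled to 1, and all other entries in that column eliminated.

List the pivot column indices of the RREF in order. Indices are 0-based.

pivot columns: 0, 1, 2, 3

step 1: normalize row 0 (÷4) = (1, -1/2, 3/4, 0, 0)
  row 1: subtract -3×row0 = (0, 5/2, 5/4, -3, 2)
  row 2: subtract 3×row0 = (0, 7/2, -9/4, -1, -2)
  row 3: subtract -4×row0 = (0, -5, 6, 4, -3)
step 2: normalize row 1 (÷5/2) = (0, 1, 1/2, -6/5, 4/5)
  row 0: subtract -1/2×row1 = (1, 0, 1, -3/5, 2/5)
  row 2: subtract 7/2×row1 = (0, 0, -4, 16/5, -24/5)
  row 3: subtract -5×row1 = (0, 0, 17/2, -2, 1)
step 3: normalize row 2 (÷-4) = (0, 0, 1, -4/5, 6/5)
  row 0: subtract 1×row2 = (1, 0, 0, 1/5, -4/5)
  row 1: subtract 1/2×row2 = (0, 1, 0, -4/5, 1/5)
  row 3: subtract 17/2×row2 = (0, 0, 0, 24/5, -46/5)
step 4: normalize row 3 (÷24/5) = (0, 0, 0, 1, -23/12)
  row 0: subtract 1/5×row3 = (1, 0, 0, 0, -5/12)
  row 1: subtract -4/5×row3 = (0, 1, 0, 0, -4/3)
  row 2: subtract -4/5×row3 = (0, 0, 1, 0, -1/3)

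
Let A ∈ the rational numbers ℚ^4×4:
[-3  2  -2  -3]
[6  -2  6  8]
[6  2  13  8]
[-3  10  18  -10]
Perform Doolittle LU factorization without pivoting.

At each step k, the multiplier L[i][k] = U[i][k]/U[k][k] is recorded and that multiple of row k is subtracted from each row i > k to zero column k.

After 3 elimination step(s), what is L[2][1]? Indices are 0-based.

k=0: U[0][0]=-3
  eliminate (1,0): mult=-2, new row 1: (0, 2, 2, 2); set L[1][0]=-2
  eliminate (2,0): mult=-2, new row 2: (0, 6, 9, 2); set L[2][0]=-2
  eliminate (3,0): mult=1, new row 3: (0, 8, 20, -7); set L[3][0]=1
k=1: U[1][1]=2
  eliminate (2,1): mult=3, new row 2: (0, 0, 3, -4); set L[2][1]=3
  eliminate (3,1): mult=4, new row 3: (0, 0, 12, -15); set L[3][1]=4
k=2: U[2][2]=3
  eliminate (3,2): mult=4, new row 3: (0, 0, 0, 1); set L[3][2]=4

L[2][1] = 3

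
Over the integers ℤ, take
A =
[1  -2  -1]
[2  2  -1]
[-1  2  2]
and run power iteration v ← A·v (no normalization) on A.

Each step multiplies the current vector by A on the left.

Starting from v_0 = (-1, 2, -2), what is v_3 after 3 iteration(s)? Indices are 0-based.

v_3 = (-27, -35, 40)

v_0 = (-1, 2, -2).
v_1 = A·v_0 = (-3, 4, 1).
v_2 = A·v_1 = (-12, 1, 13).
v_3 = A·v_2 = (-27, -35, 40).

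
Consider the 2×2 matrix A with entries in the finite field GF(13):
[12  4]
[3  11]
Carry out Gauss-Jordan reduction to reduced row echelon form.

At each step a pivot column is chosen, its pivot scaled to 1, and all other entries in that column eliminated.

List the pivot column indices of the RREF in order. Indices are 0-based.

[1] R0 /= 12  ⇒  (1, 9)
     R1 -= 3·R0  ⇒  (0, 10)
[2] R1 /= 10  ⇒  (0, 1)
     R0 -= 9·R1  ⇒  (1, 0)

pivot columns: 0, 1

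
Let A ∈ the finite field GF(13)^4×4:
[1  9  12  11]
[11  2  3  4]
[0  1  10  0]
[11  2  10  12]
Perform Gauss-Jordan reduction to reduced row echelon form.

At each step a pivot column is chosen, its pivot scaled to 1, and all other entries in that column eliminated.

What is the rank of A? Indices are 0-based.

step 1: normalize row 0 (÷1) = (1, 9, 12, 11)
  row 1: subtract 11×row0 = (0, 7, 1, 0)
  row 3: subtract 11×row0 = (0, 7, 8, 8)
step 2: normalize row 1 (÷7) = (0, 1, 2, 0)
  row 0: subtract 9×row1 = (1, 0, 7, 11)
  row 2: subtract 1×row1 = (0, 0, 8, 0)
  row 3: subtract 7×row1 = (0, 0, 7, 8)
step 3: normalize row 2 (÷8) = (0, 0, 1, 0)
  row 0: subtract 7×row2 = (1, 0, 0, 11)
  row 1: subtract 2×row2 = (0, 1, 0, 0)
  row 3: subtract 7×row2 = (0, 0, 0, 8)
step 4: normalize row 3 (÷8) = (0, 0, 0, 1)
  row 0: subtract 11×row3 = (1, 0, 0, 0)

rank = 4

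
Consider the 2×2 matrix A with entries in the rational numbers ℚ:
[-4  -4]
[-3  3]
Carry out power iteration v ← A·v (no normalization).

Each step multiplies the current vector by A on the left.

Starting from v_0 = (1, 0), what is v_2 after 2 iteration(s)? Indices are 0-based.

v_2 = (28, 3)

v_0 = (1, 0).
v_1 = A·v_0 = (-4, -3).
v_2 = A·v_1 = (28, 3).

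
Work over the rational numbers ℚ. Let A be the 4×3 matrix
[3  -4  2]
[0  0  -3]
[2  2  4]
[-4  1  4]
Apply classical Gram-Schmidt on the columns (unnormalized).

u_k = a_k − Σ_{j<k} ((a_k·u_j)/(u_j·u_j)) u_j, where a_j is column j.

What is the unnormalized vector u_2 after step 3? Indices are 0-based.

u_2 = (256/93, -3, 1664/465, 1792/465)

Step 1: u_0 = a_0 = (3, 0, 2, -4).
Step 2: u_1 = a_1 − (-12/29)·u_0 = (-80/29, 0, 82/29, -19/29).
Step 3: u_2 = a_2 − (-2/29)·u_0 − (92/465)·u_1 = (256/93, -3, 1664/465, 1792/465).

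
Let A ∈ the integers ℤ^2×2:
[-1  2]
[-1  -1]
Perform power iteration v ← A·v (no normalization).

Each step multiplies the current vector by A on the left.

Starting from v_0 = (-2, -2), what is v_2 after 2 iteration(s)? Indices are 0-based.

v_0 = (-2, -2).
v_1 = A·v_0 = (-2, 4).
v_2 = A·v_1 = (10, -2).

v_2 = (10, -2)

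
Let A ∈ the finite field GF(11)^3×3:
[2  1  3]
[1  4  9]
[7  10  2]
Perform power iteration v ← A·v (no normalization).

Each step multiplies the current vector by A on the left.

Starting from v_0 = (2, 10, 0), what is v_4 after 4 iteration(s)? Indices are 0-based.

v_4 = (5, 6, 2)

v_0 = (2, 10, 0).
v_1 = A·v_0 = (3, 9, 4).
v_2 = A·v_1 = (5, 9, 9).
v_3 = A·v_2 = (2, 1, 0).
v_4 = A·v_3 = (5, 6, 2).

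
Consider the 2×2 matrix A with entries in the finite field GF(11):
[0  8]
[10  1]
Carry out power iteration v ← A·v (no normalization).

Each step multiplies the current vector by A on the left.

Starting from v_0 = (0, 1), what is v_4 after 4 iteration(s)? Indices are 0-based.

v_4 = (1, 8)

v_0 = (0, 1).
v_1 = A·v_0 = (8, 1).
v_2 = A·v_1 = (8, 4).
v_3 = A·v_2 = (10, 7).
v_4 = A·v_3 = (1, 8).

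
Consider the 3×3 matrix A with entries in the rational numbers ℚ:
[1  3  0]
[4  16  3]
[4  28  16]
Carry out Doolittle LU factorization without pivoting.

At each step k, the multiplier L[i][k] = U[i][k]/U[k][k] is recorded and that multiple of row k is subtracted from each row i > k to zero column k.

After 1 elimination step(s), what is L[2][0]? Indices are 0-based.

L[2][0] = 4

[col 0] pivot 1
  R1 -= 4*R0 → (0, 4, 3)  (L[1][0] := 4)
  R2 -= 4*R0 → (0, 16, 16)  (L[2][0] := 4)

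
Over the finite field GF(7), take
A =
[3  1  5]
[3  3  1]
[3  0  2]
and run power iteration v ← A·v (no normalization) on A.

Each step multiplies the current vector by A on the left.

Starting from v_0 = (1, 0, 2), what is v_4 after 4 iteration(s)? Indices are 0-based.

v_4 = (6, 0, 2)

v_0 = (1, 0, 2).
v_1 = A·v_0 = (6, 5, 0).
v_2 = A·v_1 = (2, 5, 4).
v_3 = A·v_2 = (3, 4, 0).
v_4 = A·v_3 = (6, 0, 2).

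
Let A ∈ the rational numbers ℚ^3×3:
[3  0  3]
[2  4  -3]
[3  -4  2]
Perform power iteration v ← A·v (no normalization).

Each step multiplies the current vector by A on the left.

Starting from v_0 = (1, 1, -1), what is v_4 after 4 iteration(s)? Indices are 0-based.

v_4 = (-1332, 1719, -2193)

v_0 = (1, 1, -1).
v_1 = A·v_0 = (0, 9, -3).
v_2 = A·v_1 = (-9, 45, -42).
v_3 = A·v_2 = (-153, 288, -291).
v_4 = A·v_3 = (-1332, 1719, -2193).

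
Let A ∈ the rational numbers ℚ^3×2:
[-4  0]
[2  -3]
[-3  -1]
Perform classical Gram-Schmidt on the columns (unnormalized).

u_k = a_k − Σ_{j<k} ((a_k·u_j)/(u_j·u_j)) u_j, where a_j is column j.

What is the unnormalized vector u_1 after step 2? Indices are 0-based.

Step 1: u_0 = a_0 = (-4, 2, -3).
Step 2: u_1 = a_1 − (-3/29)·u_0 = (-12/29, -81/29, -38/29).

u_1 = (-12/29, -81/29, -38/29)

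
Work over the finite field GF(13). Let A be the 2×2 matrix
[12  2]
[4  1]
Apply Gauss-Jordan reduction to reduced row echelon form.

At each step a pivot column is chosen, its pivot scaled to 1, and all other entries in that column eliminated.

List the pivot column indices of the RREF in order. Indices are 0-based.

pivot columns: 0, 1

[1] R0 /= 12  ⇒  (1, 11)
     R1 -= 4·R0  ⇒  (0, 9)
[2] R1 /= 9  ⇒  (0, 1)
     R0 -= 11·R1  ⇒  (1, 0)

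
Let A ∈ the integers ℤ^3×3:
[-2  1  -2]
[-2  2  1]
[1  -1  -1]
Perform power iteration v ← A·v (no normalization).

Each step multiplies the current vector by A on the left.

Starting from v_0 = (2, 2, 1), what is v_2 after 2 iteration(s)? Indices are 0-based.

v_2 = (11, 9, -4)

v_0 = (2, 2, 1).
v_1 = A·v_0 = (-4, 1, -1).
v_2 = A·v_1 = (11, 9, -4).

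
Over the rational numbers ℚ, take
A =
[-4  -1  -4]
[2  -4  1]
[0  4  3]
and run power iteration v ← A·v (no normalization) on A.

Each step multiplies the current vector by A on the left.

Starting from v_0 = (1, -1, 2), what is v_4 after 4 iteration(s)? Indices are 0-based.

v_0 = (1, -1, 2).
v_1 = A·v_0 = (-11, 8, 2).
v_2 = A·v_1 = (28, -52, 38).
v_3 = A·v_2 = (-212, 302, -94).
v_4 = A·v_3 = (922, -1726, 926).

v_4 = (922, -1726, 926)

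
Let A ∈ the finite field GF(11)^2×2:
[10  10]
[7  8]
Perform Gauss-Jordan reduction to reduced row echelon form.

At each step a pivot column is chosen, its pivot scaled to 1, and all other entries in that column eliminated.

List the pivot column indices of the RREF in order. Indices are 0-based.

pivot columns: 0, 1

[1] R0 /= 10  ⇒  (1, 1)
     R1 -= 7·R0  ⇒  (0, 1)
[2] R1 /= 1  ⇒  (0, 1)
     R0 -= 1·R1  ⇒  (1, 0)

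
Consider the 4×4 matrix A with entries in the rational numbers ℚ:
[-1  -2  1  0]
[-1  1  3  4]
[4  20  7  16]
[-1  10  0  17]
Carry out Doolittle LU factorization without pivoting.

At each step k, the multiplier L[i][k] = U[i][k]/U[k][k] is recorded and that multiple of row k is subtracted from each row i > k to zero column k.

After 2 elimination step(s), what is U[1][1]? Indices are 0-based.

[col 0] pivot -1
  R1 -= 1*R0 → (0, 3, 2, 4)  (L[1][0] := 1)
  R2 -= -4*R0 → (0, 12, 11, 16)  (L[2][0] := -4)
  R3 -= 1*R0 → (0, 12, -1, 17)  (L[3][0] := 1)
[col 1] pivot 3
  R2 -= 4*R1 → (0, 0, 3, 0)  (L[2][1] := 4)
  R3 -= 4*R1 → (0, 0, -9, 1)  (L[3][1] := 4)

U[1][1] = 3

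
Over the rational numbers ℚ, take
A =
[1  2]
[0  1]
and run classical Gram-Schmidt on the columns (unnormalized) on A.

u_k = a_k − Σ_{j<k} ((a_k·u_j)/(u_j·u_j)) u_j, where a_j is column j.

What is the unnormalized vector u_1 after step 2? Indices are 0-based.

Step 1: u_0 = a_0 = (1, 0).
Step 2: u_1 = a_1 − (2)·u_0 = (0, 1).

u_1 = (0, 1)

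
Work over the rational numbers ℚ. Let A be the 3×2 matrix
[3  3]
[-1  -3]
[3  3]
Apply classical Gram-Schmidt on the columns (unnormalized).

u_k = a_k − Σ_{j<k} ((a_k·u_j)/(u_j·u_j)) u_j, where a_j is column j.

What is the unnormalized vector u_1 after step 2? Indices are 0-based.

u_1 = (-6/19, -36/19, -6/19)

Step 1: u_0 = a_0 = (3, -1, 3).
Step 2: u_1 = a_1 − (21/19)·u_0 = (-6/19, -36/19, -6/19).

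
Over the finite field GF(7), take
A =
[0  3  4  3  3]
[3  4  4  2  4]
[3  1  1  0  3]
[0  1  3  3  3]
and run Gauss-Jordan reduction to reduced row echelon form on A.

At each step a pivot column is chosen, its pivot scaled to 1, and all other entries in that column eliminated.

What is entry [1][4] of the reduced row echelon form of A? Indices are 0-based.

pivot(0,0): swap R0↔R1
pivot(0,0)=3: scale R0 → (1, 6, 6, 3, 6)
  clear (2,0): R2 −= (3)R0 → (0, 4, 4, 5, 6)
pivot(1,1)=3: scale R1 → (0, 1, 6, 1, 1)
  clear (0,1): R0 −= (6)R1 → (1, 0, 5, 4, 0)
  clear (2,1): R2 −= (4)R1 → (0, 0, 1, 1, 2)
  clear (3,1): R3 −= (1)R1 → (0, 0, 4, 2, 2)
pivot(2,2)=1: scale R2 → (0, 0, 1, 1, 2)
  clear (0,2): R0 −= (5)R2 → (1, 0, 0, 6, 4)
  clear (1,2): R1 −= (6)R2 → (0, 1, 0, 2, 3)
  clear (3,2): R3 −= (4)R2 → (0, 0, 0, 5, 1)
pivot(3,3)=5: scale R3 → (0, 0, 0, 1, 3)
  clear (0,3): R0 −= (6)R3 → (1, 0, 0, 0, 0)
  clear (1,3): R1 −= (2)R3 → (0, 1, 0, 0, 4)
  clear (2,3): R2 −= (1)R3 → (0, 0, 1, 0, 6)

M[1][4] = 4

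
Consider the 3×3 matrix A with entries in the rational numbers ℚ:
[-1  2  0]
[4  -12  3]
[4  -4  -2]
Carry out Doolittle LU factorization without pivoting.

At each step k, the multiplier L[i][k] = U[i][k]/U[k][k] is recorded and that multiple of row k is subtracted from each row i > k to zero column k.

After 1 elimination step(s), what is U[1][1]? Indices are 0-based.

k=0: U[0][0]=-1
  eliminate (1,0): mult=-4, new row 1: (0, -4, 3); set L[1][0]=-4
  eliminate (2,0): mult=-4, new row 2: (0, 4, -2); set L[2][0]=-4

U[1][1] = -4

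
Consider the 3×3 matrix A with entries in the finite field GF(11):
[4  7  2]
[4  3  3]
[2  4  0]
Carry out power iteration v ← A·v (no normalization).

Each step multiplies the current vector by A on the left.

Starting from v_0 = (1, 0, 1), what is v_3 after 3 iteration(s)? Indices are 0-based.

v_3 = (8, 9, 6)

v_0 = (1, 0, 1).
v_1 = A·v_0 = (6, 7, 2).
v_2 = A·v_1 = (0, 7, 7).
v_3 = A·v_2 = (8, 9, 6).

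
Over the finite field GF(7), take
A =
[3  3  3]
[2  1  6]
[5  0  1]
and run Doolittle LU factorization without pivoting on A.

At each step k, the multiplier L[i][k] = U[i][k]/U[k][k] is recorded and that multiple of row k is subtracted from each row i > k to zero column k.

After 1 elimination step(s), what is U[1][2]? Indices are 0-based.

U[1][2] = 4

Step 1: pivot at (0,0) is 3.
  row1 ← row1 − (3)·row0  ⇒  L[1][0]=3, U row1=(0, 6, 4)
  row2 ← row2 − (4)·row0  ⇒  L[2][0]=4, U row2=(0, 2, 3)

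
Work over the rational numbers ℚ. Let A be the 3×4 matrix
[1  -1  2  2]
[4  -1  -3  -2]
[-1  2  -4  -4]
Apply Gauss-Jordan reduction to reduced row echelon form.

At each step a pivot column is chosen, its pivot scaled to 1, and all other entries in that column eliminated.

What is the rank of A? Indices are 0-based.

rank = 3

[1] R0 /= 1  ⇒  (1, -1, 2, 2)
     R1 -= 4·R0  ⇒  (0, 3, -11, -10)
     R2 -= -1·R0  ⇒  (0, 1, -2, -2)
[2] R1 /= 3  ⇒  (0, 1, -11/3, -10/3)
     R0 -= -1·R1  ⇒  (1, 0, -5/3, -4/3)
     R2 -= 1·R1  ⇒  (0, 0, 5/3, 4/3)
[3] R2 /= 5/3  ⇒  (0, 0, 1, 4/5)
     R0 -= -5/3·R2  ⇒  (1, 0, 0, 0)
     R1 -= -11/3·R2  ⇒  (0, 1, 0, -2/5)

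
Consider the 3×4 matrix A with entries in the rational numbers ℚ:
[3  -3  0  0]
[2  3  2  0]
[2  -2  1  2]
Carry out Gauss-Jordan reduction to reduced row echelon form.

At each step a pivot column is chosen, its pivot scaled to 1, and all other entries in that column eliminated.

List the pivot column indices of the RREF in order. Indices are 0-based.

pivot columns: 0, 1, 2

pivot(0,0)=3: scale R0 → (1, -1, 0, 0)
  clear (1,0): R1 −= (2)R0 → (0, 5, 2, 0)
  clear (2,0): R2 −= (2)R0 → (0, 0, 1, 2)
pivot(1,1)=5: scale R1 → (0, 1, 2/5, 0)
  clear (0,1): R0 −= (-1)R1 → (1, 0, 2/5, 0)
pivot(2,2)=1: scale R2 → (0, 0, 1, 2)
  clear (0,2): R0 −= (2/5)R2 → (1, 0, 0, -4/5)
  clear (1,2): R1 −= (2/5)R2 → (0, 1, 0, -4/5)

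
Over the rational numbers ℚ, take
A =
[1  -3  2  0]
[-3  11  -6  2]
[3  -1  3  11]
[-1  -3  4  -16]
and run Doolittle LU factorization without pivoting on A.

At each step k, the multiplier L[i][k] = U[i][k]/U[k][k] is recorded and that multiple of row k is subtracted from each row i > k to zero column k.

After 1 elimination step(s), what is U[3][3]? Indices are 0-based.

U[3][3] = -16

k=0: U[0][0]=1
  eliminate (1,0): mult=-3, new row 1: (0, 2, 0, 2); set L[1][0]=-3
  eliminate (2,0): mult=3, new row 2: (0, 8, -3, 11); set L[2][0]=3
  eliminate (3,0): mult=-1, new row 3: (0, -6, 6, -16); set L[3][0]=-1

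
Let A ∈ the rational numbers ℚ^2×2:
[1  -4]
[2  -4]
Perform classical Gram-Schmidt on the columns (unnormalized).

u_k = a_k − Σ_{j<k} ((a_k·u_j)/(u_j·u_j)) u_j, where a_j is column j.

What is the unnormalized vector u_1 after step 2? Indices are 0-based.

u_1 = (-8/5, 4/5)

Step 1: u_0 = a_0 = (1, 2).
Step 2: u_1 = a_1 − (-12/5)·u_0 = (-8/5, 4/5).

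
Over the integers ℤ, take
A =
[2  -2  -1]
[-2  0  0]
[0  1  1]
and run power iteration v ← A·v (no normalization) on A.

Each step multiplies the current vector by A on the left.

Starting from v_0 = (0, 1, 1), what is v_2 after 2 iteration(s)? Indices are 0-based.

v_2 = (-8, 6, 2)

v_0 = (0, 1, 1).
v_1 = A·v_0 = (-3, 0, 2).
v_2 = A·v_1 = (-8, 6, 2).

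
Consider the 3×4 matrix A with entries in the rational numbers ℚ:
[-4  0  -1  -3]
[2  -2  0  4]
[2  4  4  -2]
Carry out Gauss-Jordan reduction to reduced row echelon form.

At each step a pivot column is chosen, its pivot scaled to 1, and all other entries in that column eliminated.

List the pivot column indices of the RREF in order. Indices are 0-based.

pivot columns: 0, 1, 2

step 1: normalize row 0 (÷-4) = (1, 0, 1/4, 3/4)
  row 1: subtract 2×row0 = (0, -2, -1/2, 5/2)
  row 2: subtract 2×row0 = (0, 4, 7/2, -7/2)
step 2: normalize row 1 (÷-2) = (0, 1, 1/4, -5/4)
  row 2: subtract 4×row1 = (0, 0, 5/2, 3/2)
step 3: normalize row 2 (÷5/2) = (0, 0, 1, 3/5)
  row 0: subtract 1/4×row2 = (1, 0, 0, 3/5)
  row 1: subtract 1/4×row2 = (0, 1, 0, -7/5)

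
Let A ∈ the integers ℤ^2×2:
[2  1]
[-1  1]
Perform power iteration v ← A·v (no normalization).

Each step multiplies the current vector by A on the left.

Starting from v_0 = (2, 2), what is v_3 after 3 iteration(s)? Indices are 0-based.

v_0 = (2, 2).
v_1 = A·v_0 = (6, 0).
v_2 = A·v_1 = (12, -6).
v_3 = A·v_2 = (18, -18).

v_3 = (18, -18)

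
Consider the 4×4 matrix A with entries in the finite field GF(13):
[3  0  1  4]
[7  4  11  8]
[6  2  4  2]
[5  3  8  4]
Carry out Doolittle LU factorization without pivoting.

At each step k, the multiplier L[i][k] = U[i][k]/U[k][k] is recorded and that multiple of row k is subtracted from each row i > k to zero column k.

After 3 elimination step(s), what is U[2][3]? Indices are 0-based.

[col 0] pivot 3
  R1 -= 11*R0 → (0, 4, 0, 3)  (L[1][0] := 11)
  R2 -= 2*R0 → (0, 2, 2, 7)  (L[2][0] := 2)
  R3 -= 6*R0 → (0, 3, 2, 6)  (L[3][0] := 6)
[col 1] pivot 4
  R2 -= 7*R1 → (0, 0, 2, 12)  (L[2][1] := 7)
  R3 -= 4*R1 → (0, 0, 2, 7)  (L[3][1] := 4)
[col 2] pivot 2
  R3 -= 1*R2 → (0, 0, 0, 8)  (L[3][2] := 1)

U[2][3] = 12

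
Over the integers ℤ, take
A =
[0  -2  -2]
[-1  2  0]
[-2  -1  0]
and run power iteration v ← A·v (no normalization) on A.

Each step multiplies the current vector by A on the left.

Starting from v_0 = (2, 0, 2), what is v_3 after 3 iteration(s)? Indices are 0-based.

v_0 = (2, 0, 2).
v_1 = A·v_0 = (-4, -2, -4).
v_2 = A·v_1 = (12, 0, 10).
v_3 = A·v_2 = (-20, -12, -24).

v_3 = (-20, -12, -24)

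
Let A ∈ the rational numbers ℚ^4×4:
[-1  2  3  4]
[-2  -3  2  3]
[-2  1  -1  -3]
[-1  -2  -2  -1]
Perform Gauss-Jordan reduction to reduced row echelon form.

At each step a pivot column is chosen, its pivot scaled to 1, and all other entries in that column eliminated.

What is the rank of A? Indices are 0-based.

rank = 4

[1] R0 /= -1  ⇒  (1, -2, -3, -4)
     R1 -= -2·R0  ⇒  (0, -7, -4, -5)
     R2 -= -2·R0  ⇒  (0, -3, -7, -11)
     R3 -= -1·R0  ⇒  (0, -4, -5, -5)
[2] R1 /= -7  ⇒  (0, 1, 4/7, 5/7)
     R0 -= -2·R1  ⇒  (1, 0, -13/7, -18/7)
     R2 -= -3·R1  ⇒  (0, 0, -37/7, -62/7)
     R3 -= -4·R1  ⇒  (0, 0, -19/7, -15/7)
[3] R2 /= -37/7  ⇒  (0, 0, 1, 62/37)
     R0 -= -13/7·R2  ⇒  (1, 0, 0, 20/37)
     R1 -= 4/7·R2  ⇒  (0, 1, 0, -9/37)
     R3 -= -19/7·R2  ⇒  (0, 0, 0, 89/37)
[4] R3 /= 89/37  ⇒  (0, 0, 0, 1)
     R0 -= 20/37·R3  ⇒  (1, 0, 0, 0)
     R1 -= -9/37·R3  ⇒  (0, 1, 0, 0)
     R2 -= 62/37·R3  ⇒  (0, 0, 1, 0)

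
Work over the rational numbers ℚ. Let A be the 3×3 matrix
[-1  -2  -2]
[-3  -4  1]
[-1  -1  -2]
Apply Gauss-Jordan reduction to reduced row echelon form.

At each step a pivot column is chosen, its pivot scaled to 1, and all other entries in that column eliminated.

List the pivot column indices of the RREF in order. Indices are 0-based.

pivot columns: 0, 1, 2

step 1: normalize row 0 (÷-1) = (1, 2, 2)
  row 1: subtract -3×row0 = (0, 2, 7)
  row 2: subtract -1×row0 = (0, 1, 0)
step 2: normalize row 1 (÷2) = (0, 1, 7/2)
  row 0: subtract 2×row1 = (1, 0, -5)
  row 2: subtract 1×row1 = (0, 0, -7/2)
step 3: normalize row 2 (÷-7/2) = (0, 0, 1)
  row 0: subtract -5×row2 = (1, 0, 0)
  row 1: subtract 7/2×row2 = (0, 1, 0)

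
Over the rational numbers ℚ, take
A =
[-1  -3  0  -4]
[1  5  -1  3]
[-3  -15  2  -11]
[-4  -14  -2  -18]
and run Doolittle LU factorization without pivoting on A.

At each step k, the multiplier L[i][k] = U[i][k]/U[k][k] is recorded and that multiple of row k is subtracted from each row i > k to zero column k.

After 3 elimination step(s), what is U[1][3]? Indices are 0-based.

U[1][3] = -1

Step 1: pivot at (0,0) is -1.
  row1 ← row1 − (-1)·row0  ⇒  L[1][0]=-1, U row1=(0, 2, -1, -1)
  row2 ← row2 − (3)·row0  ⇒  L[2][0]=3, U row2=(0, -6, 2, 1)
  row3 ← row3 − (4)·row0  ⇒  L[3][0]=4, U row3=(0, -2, -2, -2)
Step 2: pivot at (1,1) is 2.
  row2 ← row2 − (-3)·row1  ⇒  L[2][1]=-3, U row2=(0, 0, -1, -2)
  row3 ← row3 − (-1)·row1  ⇒  L[3][1]=-1, U row3=(0, 0, -3, -3)
Step 3: pivot at (2,2) is -1.
  row3 ← row3 − (3)·row2  ⇒  L[3][2]=3, U row3=(0, 0, 0, 3)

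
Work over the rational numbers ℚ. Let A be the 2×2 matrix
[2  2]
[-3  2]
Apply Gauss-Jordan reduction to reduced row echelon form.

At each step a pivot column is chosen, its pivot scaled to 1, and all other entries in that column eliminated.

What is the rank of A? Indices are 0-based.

[1] R0 /= 2  ⇒  (1, 1)
     R1 -= -3·R0  ⇒  (0, 5)
[2] R1 /= 5  ⇒  (0, 1)
     R0 -= 1·R1  ⇒  (1, 0)

rank = 2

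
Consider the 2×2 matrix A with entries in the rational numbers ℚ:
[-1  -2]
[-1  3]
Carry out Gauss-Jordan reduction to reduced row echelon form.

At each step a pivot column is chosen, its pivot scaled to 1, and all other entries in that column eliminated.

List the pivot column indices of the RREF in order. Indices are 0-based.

pivot columns: 0, 1

[1] R0 /= -1  ⇒  (1, 2)
     R1 -= -1·R0  ⇒  (0, 5)
[2] R1 /= 5  ⇒  (0, 1)
     R0 -= 2·R1  ⇒  (1, 0)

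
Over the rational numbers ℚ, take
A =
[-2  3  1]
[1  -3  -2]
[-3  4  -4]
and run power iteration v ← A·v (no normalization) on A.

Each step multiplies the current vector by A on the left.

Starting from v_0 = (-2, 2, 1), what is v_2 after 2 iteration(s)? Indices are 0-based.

v_0 = (-2, 2, 1).
v_1 = A·v_0 = (11, -10, 10).
v_2 = A·v_1 = (-42, 21, -113).

v_2 = (-42, 21, -113)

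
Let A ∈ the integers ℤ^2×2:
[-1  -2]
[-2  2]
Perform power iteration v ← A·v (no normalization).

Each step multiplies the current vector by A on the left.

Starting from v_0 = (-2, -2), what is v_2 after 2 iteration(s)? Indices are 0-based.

v_2 = (-6, -12)

v_0 = (-2, -2).
v_1 = A·v_0 = (6, 0).
v_2 = A·v_1 = (-6, -12).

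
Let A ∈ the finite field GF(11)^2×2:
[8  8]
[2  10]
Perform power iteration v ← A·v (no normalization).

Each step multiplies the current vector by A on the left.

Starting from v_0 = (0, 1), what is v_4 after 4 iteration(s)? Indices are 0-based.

v_4 = (9, 6)

v_0 = (0, 1).
v_1 = A·v_0 = (8, 10).
v_2 = A·v_1 = (1, 6).
v_3 = A·v_2 = (1, 7).
v_4 = A·v_3 = (9, 6).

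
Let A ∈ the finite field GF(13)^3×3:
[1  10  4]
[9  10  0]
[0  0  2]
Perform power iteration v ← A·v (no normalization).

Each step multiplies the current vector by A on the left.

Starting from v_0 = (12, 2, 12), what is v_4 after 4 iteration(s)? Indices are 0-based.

v_0 = (12, 2, 12).
v_1 = A·v_0 = (2, 11, 11).
v_2 = A·v_1 = (0, 11, 9).
v_3 = A·v_2 = (3, 6, 5).
v_4 = A·v_3 = (5, 9, 10).

v_4 = (5, 9, 10)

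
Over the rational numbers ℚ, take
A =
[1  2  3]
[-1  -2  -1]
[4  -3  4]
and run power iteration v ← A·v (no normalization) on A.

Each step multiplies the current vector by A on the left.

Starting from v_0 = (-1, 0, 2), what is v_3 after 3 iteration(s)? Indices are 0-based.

v_3 = (118, -40, 237)

v_0 = (-1, 0, 2).
v_1 = A·v_0 = (5, -1, 4).
v_2 = A·v_1 = (15, -7, 39).
v_3 = A·v_2 = (118, -40, 237).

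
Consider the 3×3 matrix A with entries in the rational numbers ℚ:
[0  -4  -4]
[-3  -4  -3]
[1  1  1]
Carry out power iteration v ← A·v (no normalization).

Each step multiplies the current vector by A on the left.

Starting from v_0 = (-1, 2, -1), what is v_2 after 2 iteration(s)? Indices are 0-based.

v_0 = (-1, 2, -1).
v_1 = A·v_0 = (-4, -2, 0).
v_2 = A·v_1 = (8, 20, -6).

v_2 = (8, 20, -6)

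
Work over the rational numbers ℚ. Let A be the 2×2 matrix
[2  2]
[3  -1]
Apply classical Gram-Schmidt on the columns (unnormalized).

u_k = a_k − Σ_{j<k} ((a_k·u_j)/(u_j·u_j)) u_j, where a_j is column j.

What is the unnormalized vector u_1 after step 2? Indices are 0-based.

u_1 = (24/13, -16/13)

Step 1: u_0 = a_0 = (2, 3).
Step 2: u_1 = a_1 − (1/13)·u_0 = (24/13, -16/13).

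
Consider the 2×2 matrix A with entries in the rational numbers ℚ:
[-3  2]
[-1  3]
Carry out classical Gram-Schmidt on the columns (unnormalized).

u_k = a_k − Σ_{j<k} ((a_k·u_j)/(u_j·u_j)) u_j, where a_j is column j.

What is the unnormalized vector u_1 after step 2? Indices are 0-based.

Step 1: u_0 = a_0 = (-3, -1).
Step 2: u_1 = a_1 − (-9/10)·u_0 = (-7/10, 21/10).

u_1 = (-7/10, 21/10)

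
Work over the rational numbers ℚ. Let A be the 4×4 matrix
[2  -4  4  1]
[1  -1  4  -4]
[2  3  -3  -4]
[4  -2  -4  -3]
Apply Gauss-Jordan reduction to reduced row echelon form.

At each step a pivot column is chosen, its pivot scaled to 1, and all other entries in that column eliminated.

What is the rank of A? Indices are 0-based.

step 1: normalize row 0 (÷2) = (1, -2, 2, 1/2)
  row 1: subtract 1×row0 = (0, 1, 2, -9/2)
  row 2: subtract 2×row0 = (0, 7, -7, -5)
  row 3: subtract 4×row0 = (0, 6, -12, -5)
step 2: normalize row 1 (÷1) = (0, 1, 2, -9/2)
  row 0: subtract -2×row1 = (1, 0, 6, -17/2)
  row 2: subtract 7×row1 = (0, 0, -21, 53/2)
  row 3: subtract 6×row1 = (0, 0, -24, 22)
step 3: normalize row 2 (÷-21) = (0, 0, 1, -53/42)
  row 0: subtract 6×row2 = (1, 0, 0, -13/14)
  row 1: subtract 2×row2 = (0, 1, 0, -83/42)
  row 3: subtract -24×row2 = (0, 0, 0, -58/7)
step 4: normalize row 3 (÷-58/7) = (0, 0, 0, 1)
  row 0: subtract -13/14×row3 = (1, 0, 0, 0)
  row 1: subtract -83/42×row3 = (0, 1, 0, 0)
  row 2: subtract -53/42×row3 = (0, 0, 1, 0)

rank = 4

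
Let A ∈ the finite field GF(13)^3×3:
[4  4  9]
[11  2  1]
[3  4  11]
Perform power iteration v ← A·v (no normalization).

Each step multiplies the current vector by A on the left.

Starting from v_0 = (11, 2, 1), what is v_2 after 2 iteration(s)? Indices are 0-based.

v_0 = (11, 2, 1).
v_1 = A·v_0 = (9, 9, 0).
v_2 = A·v_1 = (7, 0, 11).

v_2 = (7, 0, 11)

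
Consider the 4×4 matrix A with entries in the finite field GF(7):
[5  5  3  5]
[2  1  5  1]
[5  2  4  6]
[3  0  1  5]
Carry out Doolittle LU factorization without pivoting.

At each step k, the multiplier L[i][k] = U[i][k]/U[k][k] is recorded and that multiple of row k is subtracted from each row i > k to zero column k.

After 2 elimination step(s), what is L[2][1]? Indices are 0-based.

L[2][1] = 3

[col 0] pivot 5
  R1 -= 6*R0 → (0, 6, 1, 6)  (L[1][0] := 6)
  R2 -= 1*R0 → (0, 4, 1, 1)  (L[2][0] := 1)
  R3 -= 2*R0 → (0, 4, 2, 2)  (L[3][0] := 2)
[col 1] pivot 6
  R2 -= 3*R1 → (0, 0, 5, 4)  (L[2][1] := 3)
  R3 -= 3*R1 → (0, 0, 6, 5)  (L[3][1] := 3)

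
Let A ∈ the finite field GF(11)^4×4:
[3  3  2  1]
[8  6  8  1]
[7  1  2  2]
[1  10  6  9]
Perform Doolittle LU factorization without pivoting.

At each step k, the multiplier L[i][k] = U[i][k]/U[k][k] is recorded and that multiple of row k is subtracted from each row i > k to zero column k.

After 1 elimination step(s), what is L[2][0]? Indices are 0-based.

Step 1: pivot at (0,0) is 3.
  row1 ← row1 − (10)·row0  ⇒  L[1][0]=10, U row1=(0, 9, 10, 2)
  row2 ← row2 − (6)·row0  ⇒  L[2][0]=6, U row2=(0, 5, 1, 7)
  row3 ← row3 − (4)·row0  ⇒  L[3][0]=4, U row3=(0, 9, 9, 5)

L[2][0] = 6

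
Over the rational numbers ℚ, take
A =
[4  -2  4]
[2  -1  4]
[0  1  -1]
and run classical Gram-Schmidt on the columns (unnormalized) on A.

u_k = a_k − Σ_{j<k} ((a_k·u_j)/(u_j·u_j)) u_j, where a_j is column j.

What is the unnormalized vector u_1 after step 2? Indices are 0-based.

u_1 = (0, 0, 1)

Step 1: u_0 = a_0 = (4, 2, 0).
Step 2: u_1 = a_1 − (-1/2)·u_0 = (0, 0, 1).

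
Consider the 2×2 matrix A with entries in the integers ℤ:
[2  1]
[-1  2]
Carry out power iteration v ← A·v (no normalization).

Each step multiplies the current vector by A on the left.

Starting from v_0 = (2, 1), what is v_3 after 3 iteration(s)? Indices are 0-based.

v_0 = (2, 1).
v_1 = A·v_0 = (5, 0).
v_2 = A·v_1 = (10, -5).
v_3 = A·v_2 = (15, -20).

v_3 = (15, -20)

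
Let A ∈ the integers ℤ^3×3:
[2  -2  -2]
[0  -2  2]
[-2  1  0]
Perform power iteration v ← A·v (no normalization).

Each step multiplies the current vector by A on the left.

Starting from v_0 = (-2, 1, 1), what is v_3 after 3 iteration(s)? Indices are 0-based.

v_0 = (-2, 1, 1).
v_1 = A·v_0 = (-8, 0, 5).
v_2 = A·v_1 = (-26, 10, 16).
v_3 = A·v_2 = (-104, 12, 62).

v_3 = (-104, 12, 62)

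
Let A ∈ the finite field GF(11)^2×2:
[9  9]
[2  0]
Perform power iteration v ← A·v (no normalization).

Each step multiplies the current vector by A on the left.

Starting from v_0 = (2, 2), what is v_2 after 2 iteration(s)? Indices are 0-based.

v_0 = (2, 2).
v_1 = A·v_0 = (3, 4).
v_2 = A·v_1 = (8, 6).

v_2 = (8, 6)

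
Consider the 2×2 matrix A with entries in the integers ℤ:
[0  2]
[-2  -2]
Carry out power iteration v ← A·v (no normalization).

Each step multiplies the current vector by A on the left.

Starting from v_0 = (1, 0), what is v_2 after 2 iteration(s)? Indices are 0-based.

v_0 = (1, 0).
v_1 = A·v_0 = (0, -2).
v_2 = A·v_1 = (-4, 4).

v_2 = (-4, 4)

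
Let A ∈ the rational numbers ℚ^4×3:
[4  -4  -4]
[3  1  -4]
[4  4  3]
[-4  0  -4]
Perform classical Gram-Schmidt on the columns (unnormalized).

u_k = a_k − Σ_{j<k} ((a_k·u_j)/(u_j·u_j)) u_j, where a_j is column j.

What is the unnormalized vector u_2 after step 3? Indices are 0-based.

Step 1: u_0 = a_0 = (4, 3, 4, -4).
Step 2: u_1 = a_1 − (1/19)·u_0 = (-80/19, 16/19, 72/19, 4/19).
Step 3: u_2 = a_2 − (0)·u_0 − (19/26)·u_1 = (-12/13, -60/13, 3/13, -54/13).

u_2 = (-12/13, -60/13, 3/13, -54/13)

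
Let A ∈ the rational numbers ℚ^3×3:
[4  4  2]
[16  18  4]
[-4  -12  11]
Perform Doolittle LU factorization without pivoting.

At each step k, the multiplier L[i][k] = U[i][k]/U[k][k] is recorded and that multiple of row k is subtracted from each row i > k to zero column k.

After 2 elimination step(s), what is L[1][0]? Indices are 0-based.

L[1][0] = 4

Step 1: pivot at (0,0) is 4.
  row1 ← row1 − (4)·row0  ⇒  L[1][0]=4, U row1=(0, 2, -4)
  row2 ← row2 − (-1)·row0  ⇒  L[2][0]=-1, U row2=(0, -8, 13)
Step 2: pivot at (1,1) is 2.
  row2 ← row2 − (-4)·row1  ⇒  L[2][1]=-4, U row2=(0, 0, -3)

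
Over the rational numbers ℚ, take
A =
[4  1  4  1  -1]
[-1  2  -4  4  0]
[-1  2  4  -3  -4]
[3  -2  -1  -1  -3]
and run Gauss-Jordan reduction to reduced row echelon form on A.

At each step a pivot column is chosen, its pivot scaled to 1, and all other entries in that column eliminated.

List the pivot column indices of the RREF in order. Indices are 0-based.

pivot columns: 0, 1, 2, 3

[1] R0 /= 4  ⇒  (1, 1/4, 1, 1/4, -1/4)
     R1 -= -1·R0  ⇒  (0, 9/4, -3, 17/4, -1/4)
     R2 -= -1·R0  ⇒  (0, 9/4, 5, -11/4, -17/4)
     R3 -= 3·R0  ⇒  (0, -11/4, -4, -7/4, -9/4)
[2] R1 /= 9/4  ⇒  (0, 1, -4/3, 17/9, -1/9)
     R0 -= 1/4·R1  ⇒  (1, 0, 4/3, -2/9, -2/9)
     R2 -= 9/4·R1  ⇒  (0, 0, 8, -7, -4)
     R3 -= -11/4·R1  ⇒  (0, 0, -23/3, 31/9, -23/9)
[3] R2 /= 8  ⇒  (0, 0, 1, -7/8, -1/2)
     R0 -= 4/3·R2  ⇒  (1, 0, 0, 17/18, 4/9)
     R1 -= -4/3·R2  ⇒  (0, 1, 0, 13/18, -7/9)
     R3 -= -23/3·R2  ⇒  (0, 0, 0, -235/72, -115/18)
[4] R3 /= -235/72  ⇒  (0, 0, 0, 1, 92/47)
     R0 -= 17/18·R3  ⇒  (1, 0, 0, 0, -66/47)
     R1 -= 13/18·R3  ⇒  (0, 1, 0, 0, -103/47)
     R2 -= -7/8·R3  ⇒  (0, 0, 1, 0, 57/47)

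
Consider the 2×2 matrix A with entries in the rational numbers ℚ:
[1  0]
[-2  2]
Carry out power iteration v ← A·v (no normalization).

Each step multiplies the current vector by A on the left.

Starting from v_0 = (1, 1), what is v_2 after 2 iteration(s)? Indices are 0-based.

v_0 = (1, 1).
v_1 = A·v_0 = (1, 0).
v_2 = A·v_1 = (1, -2).

v_2 = (1, -2)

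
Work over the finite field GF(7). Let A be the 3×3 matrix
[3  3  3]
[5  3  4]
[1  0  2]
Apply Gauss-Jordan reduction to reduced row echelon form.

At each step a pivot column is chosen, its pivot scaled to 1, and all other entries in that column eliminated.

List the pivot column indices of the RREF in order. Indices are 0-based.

step 1: normalize row 0 (÷3) = (1, 1, 1)
  row 1: subtract 5×row0 = (0, 5, 6)
  row 2: subtract 1×row0 = (0, 6, 1)
step 2: normalize row 1 (÷5) = (0, 1, 4)
  row 0: subtract 1×row1 = (1, 0, 4)
  row 2: subtract 6×row1 = (0, 0, 5)
step 3: normalize row 2 (÷5) = (0, 0, 1)
  row 0: subtract 4×row2 = (1, 0, 0)
  row 1: subtract 4×row2 = (0, 1, 0)

pivot columns: 0, 1, 2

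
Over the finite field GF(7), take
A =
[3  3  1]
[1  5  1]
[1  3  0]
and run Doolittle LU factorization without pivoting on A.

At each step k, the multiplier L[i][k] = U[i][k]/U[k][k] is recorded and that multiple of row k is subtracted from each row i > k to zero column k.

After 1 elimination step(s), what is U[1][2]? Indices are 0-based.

U[1][2] = 3

Step 1: pivot at (0,0) is 3.
  row1 ← row1 − (5)·row0  ⇒  L[1][0]=5, U row1=(0, 4, 3)
  row2 ← row2 − (5)·row0  ⇒  L[2][0]=5, U row2=(0, 2, 2)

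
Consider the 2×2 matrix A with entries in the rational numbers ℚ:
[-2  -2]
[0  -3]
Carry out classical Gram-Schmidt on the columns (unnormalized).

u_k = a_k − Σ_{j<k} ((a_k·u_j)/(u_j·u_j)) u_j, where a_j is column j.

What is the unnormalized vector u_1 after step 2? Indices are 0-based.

u_1 = (0, -3)

Step 1: u_0 = a_0 = (-2, 0).
Step 2: u_1 = a_1 − (1)·u_0 = (0, -3).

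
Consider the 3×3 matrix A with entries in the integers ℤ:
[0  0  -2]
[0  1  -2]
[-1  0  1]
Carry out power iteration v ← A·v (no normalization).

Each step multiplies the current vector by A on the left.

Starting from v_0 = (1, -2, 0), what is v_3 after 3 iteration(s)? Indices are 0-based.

v_3 = (2, 2, -3)

v_0 = (1, -2, 0).
v_1 = A·v_0 = (0, -2, -1).
v_2 = A·v_1 = (2, 0, -1).
v_3 = A·v_2 = (2, 2, -3).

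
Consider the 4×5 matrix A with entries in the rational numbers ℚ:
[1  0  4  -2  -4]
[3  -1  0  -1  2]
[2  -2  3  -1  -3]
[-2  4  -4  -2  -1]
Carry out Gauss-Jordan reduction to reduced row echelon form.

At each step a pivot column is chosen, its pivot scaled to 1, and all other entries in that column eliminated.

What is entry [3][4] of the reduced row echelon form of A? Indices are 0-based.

step 1: normalize row 0 (÷1) = (1, 0, 4, -2, -4)
  row 1: subtract 3×row0 = (0, -1, -12, 5, 14)
  row 2: subtract 2×row0 = (0, -2, -5, 3, 5)
  row 3: subtract -2×row0 = (0, 4, 4, -6, -9)
step 2: normalize row 1 (÷-1) = (0, 1, 12, -5, -14)
  row 2: subtract -2×row1 = (0, 0, 19, -7, -23)
  row 3: subtract 4×row1 = (0, 0, -44, 14, 47)
step 3: normalize row 2 (÷19) = (0, 0, 1, -7/19, -23/19)
  row 0: subtract 4×row2 = (1, 0, 0, -10/19, 16/19)
  row 1: subtract 12×row2 = (0, 1, 0, -11/19, 10/19)
  row 3: subtract -44×row2 = (0, 0, 0, -42/19, -119/19)
step 4: normalize row 3 (÷-42/19) = (0, 0, 0, 1, 17/6)
  row 0: subtract -10/19×row3 = (1, 0, 0, 0, 7/3)
  row 1: subtract -11/19×row3 = (0, 1, 0, 0, 13/6)
  row 2: subtract -7/19×row3 = (0, 0, 1, 0, -1/6)

M[3][4] = 17/6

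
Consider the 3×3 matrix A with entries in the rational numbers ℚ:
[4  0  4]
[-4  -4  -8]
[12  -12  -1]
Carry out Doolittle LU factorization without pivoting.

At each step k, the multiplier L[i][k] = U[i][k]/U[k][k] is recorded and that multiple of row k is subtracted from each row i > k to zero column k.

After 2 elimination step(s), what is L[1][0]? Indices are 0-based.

Step 1: pivot at (0,0) is 4.
  row1 ← row1 − (-1)·row0  ⇒  L[1][0]=-1, U row1=(0, -4, -4)
  row2 ← row2 − (3)·row0  ⇒  L[2][0]=3, U row2=(0, -12, -13)
Step 2: pivot at (1,1) is -4.
  row2 ← row2 − (3)·row1  ⇒  L[2][1]=3, U row2=(0, 0, -1)

L[1][0] = -1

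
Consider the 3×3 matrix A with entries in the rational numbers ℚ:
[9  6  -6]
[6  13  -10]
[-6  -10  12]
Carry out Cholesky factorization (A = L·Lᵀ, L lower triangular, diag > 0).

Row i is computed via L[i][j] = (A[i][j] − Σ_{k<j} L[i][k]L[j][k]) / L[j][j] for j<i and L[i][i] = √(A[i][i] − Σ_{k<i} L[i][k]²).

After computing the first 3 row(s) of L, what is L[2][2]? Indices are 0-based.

Step 1: L[0][0] = √(9) = 3.
  L[1][0] = (6) / L[0][0] = 2.
Step 2: L[1][1] = √(9) = 3.
  L[2][0] = (-6) / L[0][0] = -2.
  L[2][1] = (-6) / L[1][1] = -2.
Step 3: L[2][2] = √(4) = 2.

L[2][2] = 2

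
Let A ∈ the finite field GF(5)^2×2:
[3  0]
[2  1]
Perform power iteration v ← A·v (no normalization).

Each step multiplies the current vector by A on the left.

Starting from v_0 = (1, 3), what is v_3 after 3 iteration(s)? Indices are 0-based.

v_0 = (1, 3).
v_1 = A·v_0 = (3, 0).
v_2 = A·v_1 = (4, 1).
v_3 = A·v_2 = (2, 4).

v_3 = (2, 4)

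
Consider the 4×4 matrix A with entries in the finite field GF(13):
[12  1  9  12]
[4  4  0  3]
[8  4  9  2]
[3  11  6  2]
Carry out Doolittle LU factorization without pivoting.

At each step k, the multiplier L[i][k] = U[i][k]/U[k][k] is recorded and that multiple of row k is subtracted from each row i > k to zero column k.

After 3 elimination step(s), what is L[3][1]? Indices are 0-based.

L[3][1] = 5

[col 0] pivot 12
  R1 -= 9*R0 → (0, 8, 10, 12)  (L[1][0] := 9)
  R2 -= 5*R0 → (0, 12, 3, 7)  (L[2][0] := 5)
  R3 -= 10*R0 → (0, 1, 7, 12)  (L[3][0] := 10)
[col 1] pivot 8
  R2 -= 8*R1 → (0, 0, 1, 2)  (L[2][1] := 8)
  R3 -= 5*R1 → (0, 0, 9, 4)  (L[3][1] := 5)
[col 2] pivot 1
  R3 -= 9*R2 → (0, 0, 0, 12)  (L[3][2] := 9)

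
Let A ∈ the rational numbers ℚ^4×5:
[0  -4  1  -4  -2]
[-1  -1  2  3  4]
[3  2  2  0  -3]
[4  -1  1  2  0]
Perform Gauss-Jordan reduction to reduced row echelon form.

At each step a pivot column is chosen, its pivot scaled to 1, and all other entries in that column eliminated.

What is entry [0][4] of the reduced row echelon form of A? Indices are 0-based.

[1] R0 <-> R1
[1] R0 /= -1  ⇒  (1, 1, -2, -3, -4)
     R2 -= 3·R0  ⇒  (0, -1, 8, 9, 9)
     R3 -= 4·R0  ⇒  (0, -5, 9, 14, 16)
[2] R1 /= -4  ⇒  (0, 1, -1/4, 1, 1/2)
     R0 -= 1·R1  ⇒  (1, 0, -7/4, -4, -9/2)
     R2 -= -1·R1  ⇒  (0, 0, 31/4, 10, 19/2)
     R3 -= -5·R1  ⇒  (0, 0, 31/4, 19, 37/2)
[3] R2 /= 31/4  ⇒  (0, 0, 1, 40/31, 38/31)
     R0 -= -7/4·R2  ⇒  (1, 0, 0, -54/31, -73/31)
     R1 -= -1/4·R2  ⇒  (0, 1, 0, 41/31, 25/31)
     R3 -= 31/4·R2  ⇒  (0, 0, 0, 9, 9)
[4] R3 /= 9  ⇒  (0, 0, 0, 1, 1)
     R0 -= -54/31·R3  ⇒  (1, 0, 0, 0, -19/31)
     R1 -= 41/31·R3  ⇒  (0, 1, 0, 0, -16/31)
     R2 -= 40/31·R3  ⇒  (0, 0, 1, 0, -2/31)

M[0][4] = -19/31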